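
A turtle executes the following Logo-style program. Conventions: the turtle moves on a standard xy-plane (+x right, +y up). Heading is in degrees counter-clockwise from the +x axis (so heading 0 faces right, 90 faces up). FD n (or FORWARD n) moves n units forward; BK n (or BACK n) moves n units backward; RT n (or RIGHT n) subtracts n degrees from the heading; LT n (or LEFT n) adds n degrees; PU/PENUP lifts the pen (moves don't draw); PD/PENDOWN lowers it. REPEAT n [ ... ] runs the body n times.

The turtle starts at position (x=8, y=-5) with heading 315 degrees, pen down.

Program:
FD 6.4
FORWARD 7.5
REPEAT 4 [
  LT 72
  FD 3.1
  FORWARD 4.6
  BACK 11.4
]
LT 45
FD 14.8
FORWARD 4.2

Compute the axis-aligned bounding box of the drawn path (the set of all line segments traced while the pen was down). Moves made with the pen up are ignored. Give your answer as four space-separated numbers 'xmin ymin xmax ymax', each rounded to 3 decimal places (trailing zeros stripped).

Answer: 7.506 -35.515 26.316 -5

Derivation:
Executing turtle program step by step:
Start: pos=(8,-5), heading=315, pen down
FD 6.4: (8,-5) -> (12.525,-9.525) [heading=315, draw]
FD 7.5: (12.525,-9.525) -> (17.829,-14.829) [heading=315, draw]
REPEAT 4 [
  -- iteration 1/4 --
  LT 72: heading 315 -> 27
  FD 3.1: (17.829,-14.829) -> (20.591,-13.421) [heading=27, draw]
  FD 4.6: (20.591,-13.421) -> (24.69,-11.333) [heading=27, draw]
  BK 11.4: (24.69,-11.333) -> (14.532,-16.509) [heading=27, draw]
  -- iteration 2/4 --
  LT 72: heading 27 -> 99
  FD 3.1: (14.532,-16.509) -> (14.047,-13.447) [heading=99, draw]
  FD 4.6: (14.047,-13.447) -> (13.328,-8.903) [heading=99, draw]
  BK 11.4: (13.328,-8.903) -> (15.111,-20.163) [heading=99, draw]
  -- iteration 3/4 --
  LT 72: heading 99 -> 171
  FD 3.1: (15.111,-20.163) -> (12.049,-19.678) [heading=171, draw]
  FD 4.6: (12.049,-19.678) -> (7.506,-18.958) [heading=171, draw]
  BK 11.4: (7.506,-18.958) -> (18.765,-20.742) [heading=171, draw]
  -- iteration 4/4 --
  LT 72: heading 171 -> 243
  FD 3.1: (18.765,-20.742) -> (17.358,-23.504) [heading=243, draw]
  FD 4.6: (17.358,-23.504) -> (15.27,-27.603) [heading=243, draw]
  BK 11.4: (15.27,-27.603) -> (20.445,-17.445) [heading=243, draw]
]
LT 45: heading 243 -> 288
FD 14.8: (20.445,-17.445) -> (25.019,-31.521) [heading=288, draw]
FD 4.2: (25.019,-31.521) -> (26.316,-35.515) [heading=288, draw]
Final: pos=(26.316,-35.515), heading=288, 16 segment(s) drawn

Segment endpoints: x in {7.506, 8, 12.049, 12.525, 13.328, 14.047, 14.532, 15.111, 15.27, 17.358, 17.829, 18.765, 20.445, 20.591, 24.69, 25.019, 26.316}, y in {-35.515, -31.521, -27.603, -23.504, -20.742, -20.163, -19.678, -18.958, -17.445, -16.509, -14.829, -13.447, -13.421, -11.333, -9.525, -8.903, -5}
xmin=7.506, ymin=-35.515, xmax=26.316, ymax=-5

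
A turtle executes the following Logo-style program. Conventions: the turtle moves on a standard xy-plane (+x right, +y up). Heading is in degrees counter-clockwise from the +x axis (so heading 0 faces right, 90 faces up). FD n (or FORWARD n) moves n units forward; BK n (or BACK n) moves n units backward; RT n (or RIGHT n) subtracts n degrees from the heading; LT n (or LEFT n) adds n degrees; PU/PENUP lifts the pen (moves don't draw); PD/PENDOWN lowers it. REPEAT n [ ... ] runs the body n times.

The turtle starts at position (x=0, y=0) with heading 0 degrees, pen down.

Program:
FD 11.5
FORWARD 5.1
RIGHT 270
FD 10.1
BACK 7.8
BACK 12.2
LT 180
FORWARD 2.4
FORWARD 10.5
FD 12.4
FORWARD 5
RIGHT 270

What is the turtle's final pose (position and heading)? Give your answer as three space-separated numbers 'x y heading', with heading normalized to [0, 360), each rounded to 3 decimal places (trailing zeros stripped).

Executing turtle program step by step:
Start: pos=(0,0), heading=0, pen down
FD 11.5: (0,0) -> (11.5,0) [heading=0, draw]
FD 5.1: (11.5,0) -> (16.6,0) [heading=0, draw]
RT 270: heading 0 -> 90
FD 10.1: (16.6,0) -> (16.6,10.1) [heading=90, draw]
BK 7.8: (16.6,10.1) -> (16.6,2.3) [heading=90, draw]
BK 12.2: (16.6,2.3) -> (16.6,-9.9) [heading=90, draw]
LT 180: heading 90 -> 270
FD 2.4: (16.6,-9.9) -> (16.6,-12.3) [heading=270, draw]
FD 10.5: (16.6,-12.3) -> (16.6,-22.8) [heading=270, draw]
FD 12.4: (16.6,-22.8) -> (16.6,-35.2) [heading=270, draw]
FD 5: (16.6,-35.2) -> (16.6,-40.2) [heading=270, draw]
RT 270: heading 270 -> 0
Final: pos=(16.6,-40.2), heading=0, 9 segment(s) drawn

Answer: 16.6 -40.2 0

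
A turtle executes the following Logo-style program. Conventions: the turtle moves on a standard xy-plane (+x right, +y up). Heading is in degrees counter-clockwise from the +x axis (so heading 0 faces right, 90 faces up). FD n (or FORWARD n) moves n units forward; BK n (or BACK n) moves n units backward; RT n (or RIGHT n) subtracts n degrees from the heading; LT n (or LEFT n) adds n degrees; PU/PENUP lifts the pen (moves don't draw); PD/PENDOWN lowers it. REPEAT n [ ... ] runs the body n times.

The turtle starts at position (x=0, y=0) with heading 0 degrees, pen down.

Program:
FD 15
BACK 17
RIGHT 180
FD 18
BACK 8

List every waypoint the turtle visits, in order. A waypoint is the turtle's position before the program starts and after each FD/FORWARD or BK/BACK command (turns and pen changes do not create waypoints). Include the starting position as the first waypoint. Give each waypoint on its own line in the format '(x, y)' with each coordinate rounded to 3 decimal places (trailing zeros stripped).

Answer: (0, 0)
(15, 0)
(-2, 0)
(-20, 0)
(-12, 0)

Derivation:
Executing turtle program step by step:
Start: pos=(0,0), heading=0, pen down
FD 15: (0,0) -> (15,0) [heading=0, draw]
BK 17: (15,0) -> (-2,0) [heading=0, draw]
RT 180: heading 0 -> 180
FD 18: (-2,0) -> (-20,0) [heading=180, draw]
BK 8: (-20,0) -> (-12,0) [heading=180, draw]
Final: pos=(-12,0), heading=180, 4 segment(s) drawn
Waypoints (5 total):
(0, 0)
(15, 0)
(-2, 0)
(-20, 0)
(-12, 0)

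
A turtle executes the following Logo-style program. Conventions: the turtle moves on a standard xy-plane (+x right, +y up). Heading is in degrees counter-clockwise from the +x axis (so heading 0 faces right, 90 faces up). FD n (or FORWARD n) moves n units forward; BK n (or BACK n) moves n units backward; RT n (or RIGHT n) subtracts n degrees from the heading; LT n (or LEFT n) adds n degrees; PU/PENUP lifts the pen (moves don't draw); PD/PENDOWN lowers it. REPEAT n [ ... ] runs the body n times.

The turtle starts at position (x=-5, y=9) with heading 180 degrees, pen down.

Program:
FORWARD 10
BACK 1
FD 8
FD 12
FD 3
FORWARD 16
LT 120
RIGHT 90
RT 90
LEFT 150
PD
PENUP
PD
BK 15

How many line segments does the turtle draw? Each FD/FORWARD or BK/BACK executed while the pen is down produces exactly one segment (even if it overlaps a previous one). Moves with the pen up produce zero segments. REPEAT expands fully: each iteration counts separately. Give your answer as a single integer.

Executing turtle program step by step:
Start: pos=(-5,9), heading=180, pen down
FD 10: (-5,9) -> (-15,9) [heading=180, draw]
BK 1: (-15,9) -> (-14,9) [heading=180, draw]
FD 8: (-14,9) -> (-22,9) [heading=180, draw]
FD 12: (-22,9) -> (-34,9) [heading=180, draw]
FD 3: (-34,9) -> (-37,9) [heading=180, draw]
FD 16: (-37,9) -> (-53,9) [heading=180, draw]
LT 120: heading 180 -> 300
RT 90: heading 300 -> 210
RT 90: heading 210 -> 120
LT 150: heading 120 -> 270
PD: pen down
PU: pen up
PD: pen down
BK 15: (-53,9) -> (-53,24) [heading=270, draw]
Final: pos=(-53,24), heading=270, 7 segment(s) drawn
Segments drawn: 7

Answer: 7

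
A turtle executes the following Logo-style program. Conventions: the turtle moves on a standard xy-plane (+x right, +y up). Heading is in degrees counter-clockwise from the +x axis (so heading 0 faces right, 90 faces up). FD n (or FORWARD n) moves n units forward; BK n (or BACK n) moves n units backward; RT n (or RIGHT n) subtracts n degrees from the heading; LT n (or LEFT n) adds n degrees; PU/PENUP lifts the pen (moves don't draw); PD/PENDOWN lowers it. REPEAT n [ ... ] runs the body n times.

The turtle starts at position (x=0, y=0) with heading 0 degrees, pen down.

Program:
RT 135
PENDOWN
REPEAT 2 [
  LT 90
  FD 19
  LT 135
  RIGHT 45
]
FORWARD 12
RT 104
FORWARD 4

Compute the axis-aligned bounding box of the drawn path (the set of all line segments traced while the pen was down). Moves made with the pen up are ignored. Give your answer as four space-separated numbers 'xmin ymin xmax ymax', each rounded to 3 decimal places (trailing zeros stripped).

Executing turtle program step by step:
Start: pos=(0,0), heading=0, pen down
RT 135: heading 0 -> 225
PD: pen down
REPEAT 2 [
  -- iteration 1/2 --
  LT 90: heading 225 -> 315
  FD 19: (0,0) -> (13.435,-13.435) [heading=315, draw]
  LT 135: heading 315 -> 90
  RT 45: heading 90 -> 45
  -- iteration 2/2 --
  LT 90: heading 45 -> 135
  FD 19: (13.435,-13.435) -> (0,0) [heading=135, draw]
  LT 135: heading 135 -> 270
  RT 45: heading 270 -> 225
]
FD 12: (0,0) -> (-8.485,-8.485) [heading=225, draw]
RT 104: heading 225 -> 121
FD 4: (-8.485,-8.485) -> (-10.545,-5.057) [heading=121, draw]
Final: pos=(-10.545,-5.057), heading=121, 4 segment(s) drawn

Segment endpoints: x in {-10.545, -8.485, 0, 0, 13.435}, y in {-13.435, -8.485, -5.057, 0, 0}
xmin=-10.545, ymin=-13.435, xmax=13.435, ymax=0

Answer: -10.545 -13.435 13.435 0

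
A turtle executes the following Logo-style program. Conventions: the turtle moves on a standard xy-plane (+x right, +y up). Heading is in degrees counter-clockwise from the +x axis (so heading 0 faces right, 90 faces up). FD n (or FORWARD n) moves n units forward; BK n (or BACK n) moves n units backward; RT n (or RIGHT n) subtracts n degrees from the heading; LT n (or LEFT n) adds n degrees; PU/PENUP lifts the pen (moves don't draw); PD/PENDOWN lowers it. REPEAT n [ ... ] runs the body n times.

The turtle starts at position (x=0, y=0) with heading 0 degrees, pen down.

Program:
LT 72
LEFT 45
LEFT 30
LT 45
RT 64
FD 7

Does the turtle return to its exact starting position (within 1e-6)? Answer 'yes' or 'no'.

Executing turtle program step by step:
Start: pos=(0,0), heading=0, pen down
LT 72: heading 0 -> 72
LT 45: heading 72 -> 117
LT 30: heading 117 -> 147
LT 45: heading 147 -> 192
RT 64: heading 192 -> 128
FD 7: (0,0) -> (-4.31,5.516) [heading=128, draw]
Final: pos=(-4.31,5.516), heading=128, 1 segment(s) drawn

Start position: (0, 0)
Final position: (-4.31, 5.516)
Distance = 7; >= 1e-6 -> NOT closed

Answer: no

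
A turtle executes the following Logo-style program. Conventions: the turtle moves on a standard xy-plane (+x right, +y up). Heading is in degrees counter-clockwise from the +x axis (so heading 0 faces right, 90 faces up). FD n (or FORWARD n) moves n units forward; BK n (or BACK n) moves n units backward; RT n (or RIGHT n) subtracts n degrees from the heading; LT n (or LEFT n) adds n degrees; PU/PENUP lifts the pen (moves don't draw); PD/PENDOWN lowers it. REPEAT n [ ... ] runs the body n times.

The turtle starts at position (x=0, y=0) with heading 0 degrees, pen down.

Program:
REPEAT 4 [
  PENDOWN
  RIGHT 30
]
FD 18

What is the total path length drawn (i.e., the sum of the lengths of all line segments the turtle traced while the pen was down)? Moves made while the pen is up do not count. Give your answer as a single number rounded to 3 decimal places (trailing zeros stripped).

Executing turtle program step by step:
Start: pos=(0,0), heading=0, pen down
REPEAT 4 [
  -- iteration 1/4 --
  PD: pen down
  RT 30: heading 0 -> 330
  -- iteration 2/4 --
  PD: pen down
  RT 30: heading 330 -> 300
  -- iteration 3/4 --
  PD: pen down
  RT 30: heading 300 -> 270
  -- iteration 4/4 --
  PD: pen down
  RT 30: heading 270 -> 240
]
FD 18: (0,0) -> (-9,-15.588) [heading=240, draw]
Final: pos=(-9,-15.588), heading=240, 1 segment(s) drawn

Segment lengths:
  seg 1: (0,0) -> (-9,-15.588), length = 18
Total = 18

Answer: 18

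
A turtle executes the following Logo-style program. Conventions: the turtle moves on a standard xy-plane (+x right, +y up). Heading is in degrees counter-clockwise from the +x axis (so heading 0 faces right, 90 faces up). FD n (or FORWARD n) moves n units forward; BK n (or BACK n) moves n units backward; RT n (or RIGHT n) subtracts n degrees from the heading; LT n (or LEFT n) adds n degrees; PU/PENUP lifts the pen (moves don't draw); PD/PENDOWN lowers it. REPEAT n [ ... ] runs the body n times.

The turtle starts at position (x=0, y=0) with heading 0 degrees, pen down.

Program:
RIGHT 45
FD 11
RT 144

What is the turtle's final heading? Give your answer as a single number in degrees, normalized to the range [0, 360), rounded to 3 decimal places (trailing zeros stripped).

Executing turtle program step by step:
Start: pos=(0,0), heading=0, pen down
RT 45: heading 0 -> 315
FD 11: (0,0) -> (7.778,-7.778) [heading=315, draw]
RT 144: heading 315 -> 171
Final: pos=(7.778,-7.778), heading=171, 1 segment(s) drawn

Answer: 171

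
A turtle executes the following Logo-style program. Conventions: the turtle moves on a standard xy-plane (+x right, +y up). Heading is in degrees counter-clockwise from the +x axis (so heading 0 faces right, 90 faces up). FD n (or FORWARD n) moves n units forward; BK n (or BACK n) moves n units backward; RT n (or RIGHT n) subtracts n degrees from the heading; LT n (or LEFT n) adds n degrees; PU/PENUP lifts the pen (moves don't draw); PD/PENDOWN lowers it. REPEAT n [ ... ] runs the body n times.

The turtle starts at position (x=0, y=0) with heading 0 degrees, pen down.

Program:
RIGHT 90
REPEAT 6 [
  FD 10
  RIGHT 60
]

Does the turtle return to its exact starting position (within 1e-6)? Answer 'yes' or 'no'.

Answer: yes

Derivation:
Executing turtle program step by step:
Start: pos=(0,0), heading=0, pen down
RT 90: heading 0 -> 270
REPEAT 6 [
  -- iteration 1/6 --
  FD 10: (0,0) -> (0,-10) [heading=270, draw]
  RT 60: heading 270 -> 210
  -- iteration 2/6 --
  FD 10: (0,-10) -> (-8.66,-15) [heading=210, draw]
  RT 60: heading 210 -> 150
  -- iteration 3/6 --
  FD 10: (-8.66,-15) -> (-17.321,-10) [heading=150, draw]
  RT 60: heading 150 -> 90
  -- iteration 4/6 --
  FD 10: (-17.321,-10) -> (-17.321,0) [heading=90, draw]
  RT 60: heading 90 -> 30
  -- iteration 5/6 --
  FD 10: (-17.321,0) -> (-8.66,5) [heading=30, draw]
  RT 60: heading 30 -> 330
  -- iteration 6/6 --
  FD 10: (-8.66,5) -> (0,0) [heading=330, draw]
  RT 60: heading 330 -> 270
]
Final: pos=(0,0), heading=270, 6 segment(s) drawn

Start position: (0, 0)
Final position: (0, 0)
Distance = 0; < 1e-6 -> CLOSED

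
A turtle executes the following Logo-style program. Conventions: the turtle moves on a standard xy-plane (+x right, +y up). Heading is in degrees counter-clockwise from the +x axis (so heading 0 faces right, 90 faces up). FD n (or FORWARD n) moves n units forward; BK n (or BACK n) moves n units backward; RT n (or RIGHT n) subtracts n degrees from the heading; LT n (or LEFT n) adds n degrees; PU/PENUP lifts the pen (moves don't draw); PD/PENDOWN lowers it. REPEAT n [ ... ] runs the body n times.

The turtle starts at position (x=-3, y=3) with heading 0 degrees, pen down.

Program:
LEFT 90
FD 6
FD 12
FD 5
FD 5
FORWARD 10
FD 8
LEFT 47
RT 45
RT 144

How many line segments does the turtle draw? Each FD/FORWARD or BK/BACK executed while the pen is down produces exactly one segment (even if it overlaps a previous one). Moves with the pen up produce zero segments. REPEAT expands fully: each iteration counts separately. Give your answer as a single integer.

Answer: 6

Derivation:
Executing turtle program step by step:
Start: pos=(-3,3), heading=0, pen down
LT 90: heading 0 -> 90
FD 6: (-3,3) -> (-3,9) [heading=90, draw]
FD 12: (-3,9) -> (-3,21) [heading=90, draw]
FD 5: (-3,21) -> (-3,26) [heading=90, draw]
FD 5: (-3,26) -> (-3,31) [heading=90, draw]
FD 10: (-3,31) -> (-3,41) [heading=90, draw]
FD 8: (-3,41) -> (-3,49) [heading=90, draw]
LT 47: heading 90 -> 137
RT 45: heading 137 -> 92
RT 144: heading 92 -> 308
Final: pos=(-3,49), heading=308, 6 segment(s) drawn
Segments drawn: 6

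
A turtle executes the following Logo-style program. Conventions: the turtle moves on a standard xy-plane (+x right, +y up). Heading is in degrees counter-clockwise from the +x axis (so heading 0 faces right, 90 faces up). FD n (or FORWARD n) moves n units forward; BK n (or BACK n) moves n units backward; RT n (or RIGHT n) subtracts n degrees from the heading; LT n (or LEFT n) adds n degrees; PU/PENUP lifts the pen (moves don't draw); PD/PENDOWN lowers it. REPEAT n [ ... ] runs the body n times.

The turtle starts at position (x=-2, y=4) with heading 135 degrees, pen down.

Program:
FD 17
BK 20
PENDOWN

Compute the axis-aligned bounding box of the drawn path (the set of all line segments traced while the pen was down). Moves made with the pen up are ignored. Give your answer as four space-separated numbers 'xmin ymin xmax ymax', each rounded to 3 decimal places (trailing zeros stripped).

Executing turtle program step by step:
Start: pos=(-2,4), heading=135, pen down
FD 17: (-2,4) -> (-14.021,16.021) [heading=135, draw]
BK 20: (-14.021,16.021) -> (0.121,1.879) [heading=135, draw]
PD: pen down
Final: pos=(0.121,1.879), heading=135, 2 segment(s) drawn

Segment endpoints: x in {-14.021, -2, 0.121}, y in {1.879, 4, 16.021}
xmin=-14.021, ymin=1.879, xmax=0.121, ymax=16.021

Answer: -14.021 1.879 0.121 16.021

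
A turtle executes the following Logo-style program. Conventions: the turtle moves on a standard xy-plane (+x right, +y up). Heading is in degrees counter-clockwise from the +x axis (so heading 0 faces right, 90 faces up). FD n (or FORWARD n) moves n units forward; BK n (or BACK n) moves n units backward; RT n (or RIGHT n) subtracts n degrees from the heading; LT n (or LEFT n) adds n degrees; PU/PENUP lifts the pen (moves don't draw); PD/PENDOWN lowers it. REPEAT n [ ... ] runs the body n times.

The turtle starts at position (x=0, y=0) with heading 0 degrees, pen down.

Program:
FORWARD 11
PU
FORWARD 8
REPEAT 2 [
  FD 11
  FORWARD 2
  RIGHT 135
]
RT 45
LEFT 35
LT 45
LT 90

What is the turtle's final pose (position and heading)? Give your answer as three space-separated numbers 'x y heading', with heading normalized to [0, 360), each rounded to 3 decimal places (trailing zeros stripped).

Executing turtle program step by step:
Start: pos=(0,0), heading=0, pen down
FD 11: (0,0) -> (11,0) [heading=0, draw]
PU: pen up
FD 8: (11,0) -> (19,0) [heading=0, move]
REPEAT 2 [
  -- iteration 1/2 --
  FD 11: (19,0) -> (30,0) [heading=0, move]
  FD 2: (30,0) -> (32,0) [heading=0, move]
  RT 135: heading 0 -> 225
  -- iteration 2/2 --
  FD 11: (32,0) -> (24.222,-7.778) [heading=225, move]
  FD 2: (24.222,-7.778) -> (22.808,-9.192) [heading=225, move]
  RT 135: heading 225 -> 90
]
RT 45: heading 90 -> 45
LT 35: heading 45 -> 80
LT 45: heading 80 -> 125
LT 90: heading 125 -> 215
Final: pos=(22.808,-9.192), heading=215, 1 segment(s) drawn

Answer: 22.808 -9.192 215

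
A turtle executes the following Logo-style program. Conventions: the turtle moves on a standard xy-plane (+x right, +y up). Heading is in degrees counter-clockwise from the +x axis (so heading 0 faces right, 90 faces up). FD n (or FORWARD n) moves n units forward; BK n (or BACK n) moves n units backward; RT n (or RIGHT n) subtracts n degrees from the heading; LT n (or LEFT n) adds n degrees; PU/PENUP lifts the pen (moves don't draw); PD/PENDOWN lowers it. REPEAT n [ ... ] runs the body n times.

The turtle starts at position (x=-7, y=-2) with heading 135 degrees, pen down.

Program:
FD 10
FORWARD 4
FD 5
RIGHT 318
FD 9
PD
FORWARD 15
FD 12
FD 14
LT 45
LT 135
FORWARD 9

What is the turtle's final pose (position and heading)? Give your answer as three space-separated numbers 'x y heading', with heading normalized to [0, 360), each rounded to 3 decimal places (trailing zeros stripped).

Answer: -61.379 13.581 357

Derivation:
Executing turtle program step by step:
Start: pos=(-7,-2), heading=135, pen down
FD 10: (-7,-2) -> (-14.071,5.071) [heading=135, draw]
FD 4: (-14.071,5.071) -> (-16.899,7.899) [heading=135, draw]
FD 5: (-16.899,7.899) -> (-20.435,11.435) [heading=135, draw]
RT 318: heading 135 -> 177
FD 9: (-20.435,11.435) -> (-29.423,11.906) [heading=177, draw]
PD: pen down
FD 15: (-29.423,11.906) -> (-44.402,12.691) [heading=177, draw]
FD 12: (-44.402,12.691) -> (-56.386,13.319) [heading=177, draw]
FD 14: (-56.386,13.319) -> (-70.367,14.052) [heading=177, draw]
LT 45: heading 177 -> 222
LT 135: heading 222 -> 357
FD 9: (-70.367,14.052) -> (-61.379,13.581) [heading=357, draw]
Final: pos=(-61.379,13.581), heading=357, 8 segment(s) drawn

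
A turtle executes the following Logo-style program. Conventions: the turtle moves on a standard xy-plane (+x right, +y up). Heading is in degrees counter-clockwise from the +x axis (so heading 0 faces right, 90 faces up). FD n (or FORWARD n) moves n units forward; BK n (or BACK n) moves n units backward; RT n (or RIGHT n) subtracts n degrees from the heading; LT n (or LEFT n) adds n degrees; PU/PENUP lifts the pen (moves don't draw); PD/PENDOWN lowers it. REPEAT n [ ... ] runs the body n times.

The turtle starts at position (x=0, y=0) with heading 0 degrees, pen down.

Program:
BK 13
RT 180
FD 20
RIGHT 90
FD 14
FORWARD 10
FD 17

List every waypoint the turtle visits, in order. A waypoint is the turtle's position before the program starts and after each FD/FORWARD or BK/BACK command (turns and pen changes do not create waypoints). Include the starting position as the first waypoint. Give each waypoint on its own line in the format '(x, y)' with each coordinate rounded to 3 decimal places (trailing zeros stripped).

Answer: (0, 0)
(-13, 0)
(-33, 0)
(-33, 14)
(-33, 24)
(-33, 41)

Derivation:
Executing turtle program step by step:
Start: pos=(0,0), heading=0, pen down
BK 13: (0,0) -> (-13,0) [heading=0, draw]
RT 180: heading 0 -> 180
FD 20: (-13,0) -> (-33,0) [heading=180, draw]
RT 90: heading 180 -> 90
FD 14: (-33,0) -> (-33,14) [heading=90, draw]
FD 10: (-33,14) -> (-33,24) [heading=90, draw]
FD 17: (-33,24) -> (-33,41) [heading=90, draw]
Final: pos=(-33,41), heading=90, 5 segment(s) drawn
Waypoints (6 total):
(0, 0)
(-13, 0)
(-33, 0)
(-33, 14)
(-33, 24)
(-33, 41)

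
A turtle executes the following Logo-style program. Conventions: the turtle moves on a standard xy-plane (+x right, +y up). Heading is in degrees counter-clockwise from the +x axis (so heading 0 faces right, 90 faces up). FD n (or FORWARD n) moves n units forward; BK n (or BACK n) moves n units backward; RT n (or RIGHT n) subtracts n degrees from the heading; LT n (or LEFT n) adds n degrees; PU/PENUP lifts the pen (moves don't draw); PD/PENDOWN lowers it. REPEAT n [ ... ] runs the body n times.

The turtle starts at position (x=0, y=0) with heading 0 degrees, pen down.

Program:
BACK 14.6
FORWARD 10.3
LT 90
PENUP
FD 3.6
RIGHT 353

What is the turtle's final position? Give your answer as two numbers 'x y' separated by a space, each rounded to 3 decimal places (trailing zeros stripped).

Executing turtle program step by step:
Start: pos=(0,0), heading=0, pen down
BK 14.6: (0,0) -> (-14.6,0) [heading=0, draw]
FD 10.3: (-14.6,0) -> (-4.3,0) [heading=0, draw]
LT 90: heading 0 -> 90
PU: pen up
FD 3.6: (-4.3,0) -> (-4.3,3.6) [heading=90, move]
RT 353: heading 90 -> 97
Final: pos=(-4.3,3.6), heading=97, 2 segment(s) drawn

Answer: -4.3 3.6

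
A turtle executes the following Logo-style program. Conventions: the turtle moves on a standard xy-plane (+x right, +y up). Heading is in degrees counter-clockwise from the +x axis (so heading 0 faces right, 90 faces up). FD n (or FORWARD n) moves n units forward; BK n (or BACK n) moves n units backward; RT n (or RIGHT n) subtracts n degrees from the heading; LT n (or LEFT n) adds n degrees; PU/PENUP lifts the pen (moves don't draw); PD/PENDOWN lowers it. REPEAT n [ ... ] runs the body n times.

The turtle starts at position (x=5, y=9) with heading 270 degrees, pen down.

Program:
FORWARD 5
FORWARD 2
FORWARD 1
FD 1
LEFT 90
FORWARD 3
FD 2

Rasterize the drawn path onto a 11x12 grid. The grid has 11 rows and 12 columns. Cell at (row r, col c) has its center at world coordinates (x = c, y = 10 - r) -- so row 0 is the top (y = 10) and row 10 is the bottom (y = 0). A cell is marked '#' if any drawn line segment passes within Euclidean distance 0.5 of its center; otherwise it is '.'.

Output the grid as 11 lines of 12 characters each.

Answer: ............
.....#......
.....#......
.....#......
.....#......
.....#......
.....#......
.....#......
.....#......
.....#......
.....######.

Derivation:
Segment 0: (5,9) -> (5,4)
Segment 1: (5,4) -> (5,2)
Segment 2: (5,2) -> (5,1)
Segment 3: (5,1) -> (5,0)
Segment 4: (5,0) -> (8,-0)
Segment 5: (8,-0) -> (10,-0)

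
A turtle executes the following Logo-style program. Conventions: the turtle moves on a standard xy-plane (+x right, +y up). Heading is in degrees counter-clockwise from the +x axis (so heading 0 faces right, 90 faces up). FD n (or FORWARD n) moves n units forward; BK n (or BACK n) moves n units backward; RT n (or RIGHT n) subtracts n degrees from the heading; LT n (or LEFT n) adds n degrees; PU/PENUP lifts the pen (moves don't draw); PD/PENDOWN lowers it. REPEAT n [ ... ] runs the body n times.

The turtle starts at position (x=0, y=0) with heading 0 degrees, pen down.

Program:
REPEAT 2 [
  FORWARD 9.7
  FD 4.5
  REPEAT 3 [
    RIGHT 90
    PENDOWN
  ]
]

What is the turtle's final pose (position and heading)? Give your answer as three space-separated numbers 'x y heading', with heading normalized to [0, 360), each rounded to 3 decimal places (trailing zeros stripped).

Executing turtle program step by step:
Start: pos=(0,0), heading=0, pen down
REPEAT 2 [
  -- iteration 1/2 --
  FD 9.7: (0,0) -> (9.7,0) [heading=0, draw]
  FD 4.5: (9.7,0) -> (14.2,0) [heading=0, draw]
  REPEAT 3 [
    -- iteration 1/3 --
    RT 90: heading 0 -> 270
    PD: pen down
    -- iteration 2/3 --
    RT 90: heading 270 -> 180
    PD: pen down
    -- iteration 3/3 --
    RT 90: heading 180 -> 90
    PD: pen down
  ]
  -- iteration 2/2 --
  FD 9.7: (14.2,0) -> (14.2,9.7) [heading=90, draw]
  FD 4.5: (14.2,9.7) -> (14.2,14.2) [heading=90, draw]
  REPEAT 3 [
    -- iteration 1/3 --
    RT 90: heading 90 -> 0
    PD: pen down
    -- iteration 2/3 --
    RT 90: heading 0 -> 270
    PD: pen down
    -- iteration 3/3 --
    RT 90: heading 270 -> 180
    PD: pen down
  ]
]
Final: pos=(14.2,14.2), heading=180, 4 segment(s) drawn

Answer: 14.2 14.2 180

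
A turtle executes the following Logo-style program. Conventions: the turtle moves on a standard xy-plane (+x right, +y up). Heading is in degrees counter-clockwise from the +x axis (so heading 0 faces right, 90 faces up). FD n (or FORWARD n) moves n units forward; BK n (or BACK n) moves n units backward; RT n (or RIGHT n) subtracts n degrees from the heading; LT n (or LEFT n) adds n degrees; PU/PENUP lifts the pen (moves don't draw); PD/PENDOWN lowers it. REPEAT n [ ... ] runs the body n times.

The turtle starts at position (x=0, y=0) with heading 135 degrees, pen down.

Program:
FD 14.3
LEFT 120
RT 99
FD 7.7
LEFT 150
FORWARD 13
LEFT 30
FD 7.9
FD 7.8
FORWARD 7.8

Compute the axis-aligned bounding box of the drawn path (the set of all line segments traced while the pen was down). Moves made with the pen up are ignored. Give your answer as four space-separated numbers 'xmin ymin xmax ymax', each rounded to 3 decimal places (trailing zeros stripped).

Answer: -17.146 -6.832 11.964 13.243

Derivation:
Executing turtle program step by step:
Start: pos=(0,0), heading=135, pen down
FD 14.3: (0,0) -> (-10.112,10.112) [heading=135, draw]
LT 120: heading 135 -> 255
RT 99: heading 255 -> 156
FD 7.7: (-10.112,10.112) -> (-17.146,13.243) [heading=156, draw]
LT 150: heading 156 -> 306
FD 13: (-17.146,13.243) -> (-9.505,2.726) [heading=306, draw]
LT 30: heading 306 -> 336
FD 7.9: (-9.505,2.726) -> (-2.288,-0.487) [heading=336, draw]
FD 7.8: (-2.288,-0.487) -> (4.838,-3.659) [heading=336, draw]
FD 7.8: (4.838,-3.659) -> (11.964,-6.832) [heading=336, draw]
Final: pos=(11.964,-6.832), heading=336, 6 segment(s) drawn

Segment endpoints: x in {-17.146, -10.112, -9.505, -2.288, 0, 4.838, 11.964}, y in {-6.832, -3.659, -0.487, 0, 2.726, 10.112, 13.243}
xmin=-17.146, ymin=-6.832, xmax=11.964, ymax=13.243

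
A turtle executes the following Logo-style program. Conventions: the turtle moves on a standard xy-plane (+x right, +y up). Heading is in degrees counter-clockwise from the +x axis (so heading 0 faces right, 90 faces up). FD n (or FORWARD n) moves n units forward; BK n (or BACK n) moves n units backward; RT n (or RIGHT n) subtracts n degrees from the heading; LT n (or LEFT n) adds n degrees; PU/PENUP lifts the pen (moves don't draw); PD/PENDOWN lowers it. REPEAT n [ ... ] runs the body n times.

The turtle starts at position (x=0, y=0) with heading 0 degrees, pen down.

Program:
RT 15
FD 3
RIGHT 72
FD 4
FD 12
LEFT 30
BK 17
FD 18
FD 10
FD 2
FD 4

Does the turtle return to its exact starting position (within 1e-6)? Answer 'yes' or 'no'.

Executing turtle program step by step:
Start: pos=(0,0), heading=0, pen down
RT 15: heading 0 -> 345
FD 3: (0,0) -> (2.898,-0.776) [heading=345, draw]
RT 72: heading 345 -> 273
FD 4: (2.898,-0.776) -> (3.107,-4.771) [heading=273, draw]
FD 12: (3.107,-4.771) -> (3.735,-16.755) [heading=273, draw]
LT 30: heading 273 -> 303
BK 17: (3.735,-16.755) -> (-5.524,-2.497) [heading=303, draw]
FD 18: (-5.524,-2.497) -> (4.28,-17.593) [heading=303, draw]
FD 10: (4.28,-17.593) -> (9.726,-25.98) [heading=303, draw]
FD 2: (9.726,-25.98) -> (10.815,-27.657) [heading=303, draw]
FD 4: (10.815,-27.657) -> (12.994,-31.012) [heading=303, draw]
Final: pos=(12.994,-31.012), heading=303, 8 segment(s) drawn

Start position: (0, 0)
Final position: (12.994, -31.012)
Distance = 33.624; >= 1e-6 -> NOT closed

Answer: no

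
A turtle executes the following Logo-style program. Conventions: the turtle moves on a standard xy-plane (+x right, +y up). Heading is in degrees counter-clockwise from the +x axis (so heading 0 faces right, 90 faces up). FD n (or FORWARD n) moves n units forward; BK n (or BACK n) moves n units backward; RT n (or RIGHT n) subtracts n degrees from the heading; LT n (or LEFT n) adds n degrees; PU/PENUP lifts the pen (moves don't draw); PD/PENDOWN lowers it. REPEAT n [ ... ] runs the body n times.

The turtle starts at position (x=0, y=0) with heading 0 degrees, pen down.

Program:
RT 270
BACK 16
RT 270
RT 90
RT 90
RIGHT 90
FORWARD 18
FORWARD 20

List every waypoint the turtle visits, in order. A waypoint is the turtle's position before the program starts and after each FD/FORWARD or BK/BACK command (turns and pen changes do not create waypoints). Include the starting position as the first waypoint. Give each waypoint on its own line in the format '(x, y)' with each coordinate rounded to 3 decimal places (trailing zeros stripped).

Executing turtle program step by step:
Start: pos=(0,0), heading=0, pen down
RT 270: heading 0 -> 90
BK 16: (0,0) -> (0,-16) [heading=90, draw]
RT 270: heading 90 -> 180
RT 90: heading 180 -> 90
RT 90: heading 90 -> 0
RT 90: heading 0 -> 270
FD 18: (0,-16) -> (0,-34) [heading=270, draw]
FD 20: (0,-34) -> (0,-54) [heading=270, draw]
Final: pos=(0,-54), heading=270, 3 segment(s) drawn
Waypoints (4 total):
(0, 0)
(0, -16)
(0, -34)
(0, -54)

Answer: (0, 0)
(0, -16)
(0, -34)
(0, -54)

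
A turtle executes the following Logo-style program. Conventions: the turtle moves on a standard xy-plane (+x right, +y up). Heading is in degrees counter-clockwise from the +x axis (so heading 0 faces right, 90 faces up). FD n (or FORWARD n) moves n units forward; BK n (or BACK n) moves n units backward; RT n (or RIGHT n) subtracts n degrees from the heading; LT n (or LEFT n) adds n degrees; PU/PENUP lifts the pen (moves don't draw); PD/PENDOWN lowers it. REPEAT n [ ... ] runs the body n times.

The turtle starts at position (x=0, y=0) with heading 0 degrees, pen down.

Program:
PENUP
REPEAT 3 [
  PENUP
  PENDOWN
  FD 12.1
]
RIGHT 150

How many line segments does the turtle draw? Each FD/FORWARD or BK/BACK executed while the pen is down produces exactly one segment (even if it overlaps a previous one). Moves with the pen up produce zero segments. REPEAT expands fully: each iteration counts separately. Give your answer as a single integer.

Executing turtle program step by step:
Start: pos=(0,0), heading=0, pen down
PU: pen up
REPEAT 3 [
  -- iteration 1/3 --
  PU: pen up
  PD: pen down
  FD 12.1: (0,0) -> (12.1,0) [heading=0, draw]
  -- iteration 2/3 --
  PU: pen up
  PD: pen down
  FD 12.1: (12.1,0) -> (24.2,0) [heading=0, draw]
  -- iteration 3/3 --
  PU: pen up
  PD: pen down
  FD 12.1: (24.2,0) -> (36.3,0) [heading=0, draw]
]
RT 150: heading 0 -> 210
Final: pos=(36.3,0), heading=210, 3 segment(s) drawn
Segments drawn: 3

Answer: 3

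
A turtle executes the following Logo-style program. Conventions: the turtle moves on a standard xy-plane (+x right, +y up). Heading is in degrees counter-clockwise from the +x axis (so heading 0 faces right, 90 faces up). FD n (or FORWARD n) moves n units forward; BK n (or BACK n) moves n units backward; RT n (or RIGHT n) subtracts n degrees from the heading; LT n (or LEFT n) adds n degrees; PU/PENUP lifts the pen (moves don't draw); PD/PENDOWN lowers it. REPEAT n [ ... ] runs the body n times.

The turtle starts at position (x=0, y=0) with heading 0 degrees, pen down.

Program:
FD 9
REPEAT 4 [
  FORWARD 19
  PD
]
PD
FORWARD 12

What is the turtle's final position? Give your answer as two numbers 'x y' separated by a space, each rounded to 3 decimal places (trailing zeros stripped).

Executing turtle program step by step:
Start: pos=(0,0), heading=0, pen down
FD 9: (0,0) -> (9,0) [heading=0, draw]
REPEAT 4 [
  -- iteration 1/4 --
  FD 19: (9,0) -> (28,0) [heading=0, draw]
  PD: pen down
  -- iteration 2/4 --
  FD 19: (28,0) -> (47,0) [heading=0, draw]
  PD: pen down
  -- iteration 3/4 --
  FD 19: (47,0) -> (66,0) [heading=0, draw]
  PD: pen down
  -- iteration 4/4 --
  FD 19: (66,0) -> (85,0) [heading=0, draw]
  PD: pen down
]
PD: pen down
FD 12: (85,0) -> (97,0) [heading=0, draw]
Final: pos=(97,0), heading=0, 6 segment(s) drawn

Answer: 97 0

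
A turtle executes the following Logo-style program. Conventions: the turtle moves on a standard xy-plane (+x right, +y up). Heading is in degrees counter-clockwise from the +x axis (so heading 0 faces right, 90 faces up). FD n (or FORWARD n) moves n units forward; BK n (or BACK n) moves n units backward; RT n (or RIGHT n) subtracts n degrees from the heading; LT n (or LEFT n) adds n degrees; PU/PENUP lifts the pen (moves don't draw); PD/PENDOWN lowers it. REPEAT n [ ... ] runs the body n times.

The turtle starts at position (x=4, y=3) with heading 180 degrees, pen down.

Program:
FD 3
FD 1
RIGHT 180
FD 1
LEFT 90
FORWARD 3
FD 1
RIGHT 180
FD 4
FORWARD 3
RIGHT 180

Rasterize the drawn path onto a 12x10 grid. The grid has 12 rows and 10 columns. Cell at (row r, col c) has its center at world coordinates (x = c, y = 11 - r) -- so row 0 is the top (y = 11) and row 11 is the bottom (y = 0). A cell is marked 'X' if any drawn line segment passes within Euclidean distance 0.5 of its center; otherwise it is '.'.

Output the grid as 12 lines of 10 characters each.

Segment 0: (4,3) -> (1,3)
Segment 1: (1,3) -> (0,3)
Segment 2: (0,3) -> (1,3)
Segment 3: (1,3) -> (1,6)
Segment 4: (1,6) -> (1,7)
Segment 5: (1,7) -> (1,3)
Segment 6: (1,3) -> (1,0)

Answer: ..........
..........
..........
..........
.X........
.X........
.X........
.X........
XXXXX.....
.X........
.X........
.X........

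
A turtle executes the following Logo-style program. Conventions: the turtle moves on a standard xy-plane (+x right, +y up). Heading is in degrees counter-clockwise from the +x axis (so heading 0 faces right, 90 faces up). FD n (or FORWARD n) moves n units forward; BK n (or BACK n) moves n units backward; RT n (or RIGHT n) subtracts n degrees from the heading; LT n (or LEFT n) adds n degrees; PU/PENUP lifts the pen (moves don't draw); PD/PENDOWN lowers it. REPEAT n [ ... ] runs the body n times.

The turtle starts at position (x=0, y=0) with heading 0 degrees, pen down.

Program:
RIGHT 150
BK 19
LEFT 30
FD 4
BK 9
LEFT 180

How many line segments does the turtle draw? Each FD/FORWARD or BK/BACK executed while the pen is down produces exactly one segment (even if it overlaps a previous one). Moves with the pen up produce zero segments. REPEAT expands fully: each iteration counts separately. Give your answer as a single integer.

Answer: 3

Derivation:
Executing turtle program step by step:
Start: pos=(0,0), heading=0, pen down
RT 150: heading 0 -> 210
BK 19: (0,0) -> (16.454,9.5) [heading=210, draw]
LT 30: heading 210 -> 240
FD 4: (16.454,9.5) -> (14.454,6.036) [heading=240, draw]
BK 9: (14.454,6.036) -> (18.954,13.83) [heading=240, draw]
LT 180: heading 240 -> 60
Final: pos=(18.954,13.83), heading=60, 3 segment(s) drawn
Segments drawn: 3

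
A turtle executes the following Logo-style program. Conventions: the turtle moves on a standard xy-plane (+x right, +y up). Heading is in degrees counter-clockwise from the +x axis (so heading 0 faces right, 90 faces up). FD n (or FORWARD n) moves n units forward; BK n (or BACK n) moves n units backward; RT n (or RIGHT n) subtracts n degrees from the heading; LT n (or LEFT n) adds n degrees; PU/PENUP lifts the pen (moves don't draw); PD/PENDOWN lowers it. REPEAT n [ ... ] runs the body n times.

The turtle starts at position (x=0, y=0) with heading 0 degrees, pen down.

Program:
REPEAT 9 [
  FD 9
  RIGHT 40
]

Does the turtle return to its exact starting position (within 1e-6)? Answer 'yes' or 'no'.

Executing turtle program step by step:
Start: pos=(0,0), heading=0, pen down
REPEAT 9 [
  -- iteration 1/9 --
  FD 9: (0,0) -> (9,0) [heading=0, draw]
  RT 40: heading 0 -> 320
  -- iteration 2/9 --
  FD 9: (9,0) -> (15.894,-5.785) [heading=320, draw]
  RT 40: heading 320 -> 280
  -- iteration 3/9 --
  FD 9: (15.894,-5.785) -> (17.457,-14.648) [heading=280, draw]
  RT 40: heading 280 -> 240
  -- iteration 4/9 --
  FD 9: (17.457,-14.648) -> (12.957,-22.443) [heading=240, draw]
  RT 40: heading 240 -> 200
  -- iteration 5/9 --
  FD 9: (12.957,-22.443) -> (4.5,-25.521) [heading=200, draw]
  RT 40: heading 200 -> 160
  -- iteration 6/9 --
  FD 9: (4.5,-25.521) -> (-3.957,-22.443) [heading=160, draw]
  RT 40: heading 160 -> 120
  -- iteration 7/9 --
  FD 9: (-3.957,-22.443) -> (-8.457,-14.648) [heading=120, draw]
  RT 40: heading 120 -> 80
  -- iteration 8/9 --
  FD 9: (-8.457,-14.648) -> (-6.894,-5.785) [heading=80, draw]
  RT 40: heading 80 -> 40
  -- iteration 9/9 --
  FD 9: (-6.894,-5.785) -> (0,0) [heading=40, draw]
  RT 40: heading 40 -> 0
]
Final: pos=(0,0), heading=0, 9 segment(s) drawn

Start position: (0, 0)
Final position: (0, 0)
Distance = 0; < 1e-6 -> CLOSED

Answer: yes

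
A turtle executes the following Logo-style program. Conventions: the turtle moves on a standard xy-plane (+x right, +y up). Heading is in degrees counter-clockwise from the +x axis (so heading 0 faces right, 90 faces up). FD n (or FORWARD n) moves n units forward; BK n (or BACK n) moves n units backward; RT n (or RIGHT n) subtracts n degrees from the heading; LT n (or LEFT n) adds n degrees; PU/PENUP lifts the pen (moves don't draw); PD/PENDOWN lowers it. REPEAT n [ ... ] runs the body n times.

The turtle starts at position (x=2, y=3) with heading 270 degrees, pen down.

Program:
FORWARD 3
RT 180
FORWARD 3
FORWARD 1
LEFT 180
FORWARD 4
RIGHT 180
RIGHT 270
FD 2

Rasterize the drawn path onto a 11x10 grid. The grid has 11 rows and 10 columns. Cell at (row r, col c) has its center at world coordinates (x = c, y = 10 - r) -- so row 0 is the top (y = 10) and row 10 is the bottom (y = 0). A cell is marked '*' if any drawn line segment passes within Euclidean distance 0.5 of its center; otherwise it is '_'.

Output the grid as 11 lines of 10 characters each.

Segment 0: (2,3) -> (2,0)
Segment 1: (2,0) -> (2,3)
Segment 2: (2,3) -> (2,4)
Segment 3: (2,4) -> (2,0)
Segment 4: (2,0) -> (-0,-0)

Answer: __________
__________
__________
__________
__________
__________
__*_______
__*_______
__*_______
__*_______
***_______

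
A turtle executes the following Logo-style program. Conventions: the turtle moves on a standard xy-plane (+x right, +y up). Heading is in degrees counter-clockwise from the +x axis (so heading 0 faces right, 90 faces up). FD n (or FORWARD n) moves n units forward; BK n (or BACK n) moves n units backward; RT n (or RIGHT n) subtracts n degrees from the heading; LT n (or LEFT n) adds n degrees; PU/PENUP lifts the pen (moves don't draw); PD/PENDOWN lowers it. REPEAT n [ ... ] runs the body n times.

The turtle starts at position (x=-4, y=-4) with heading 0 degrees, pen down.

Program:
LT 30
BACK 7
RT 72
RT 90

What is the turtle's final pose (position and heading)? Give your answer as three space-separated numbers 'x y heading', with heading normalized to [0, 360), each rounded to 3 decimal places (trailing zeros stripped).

Answer: -10.062 -7.5 228

Derivation:
Executing turtle program step by step:
Start: pos=(-4,-4), heading=0, pen down
LT 30: heading 0 -> 30
BK 7: (-4,-4) -> (-10.062,-7.5) [heading=30, draw]
RT 72: heading 30 -> 318
RT 90: heading 318 -> 228
Final: pos=(-10.062,-7.5), heading=228, 1 segment(s) drawn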